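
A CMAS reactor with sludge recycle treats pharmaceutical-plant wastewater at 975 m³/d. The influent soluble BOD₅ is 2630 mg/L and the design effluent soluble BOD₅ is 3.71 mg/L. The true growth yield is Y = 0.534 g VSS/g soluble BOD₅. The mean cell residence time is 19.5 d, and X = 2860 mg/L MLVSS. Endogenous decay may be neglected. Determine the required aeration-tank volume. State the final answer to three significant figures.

V ≈ 9320 m³

V·X = Y·Q·ΔS·θ_c gives V = 0.534 × 975 × (2630 − 3.71) × 19.5 / 2860 = 9323 m³.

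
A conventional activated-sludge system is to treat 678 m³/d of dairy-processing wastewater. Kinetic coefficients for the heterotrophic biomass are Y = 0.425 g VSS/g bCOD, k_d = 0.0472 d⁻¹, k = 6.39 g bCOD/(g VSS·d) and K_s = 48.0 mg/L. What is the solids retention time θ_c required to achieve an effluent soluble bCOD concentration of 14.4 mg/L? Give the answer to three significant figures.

From 1/θ_c = Y·k·S/(K_s + S) − k_d: Y·k·S/(K_s+S) = 0.425 × 6.39 × 14.4 / (48.0 + 14.4) = 0.6267 d⁻¹.
θ_c = 1/(μ − k_d) = 1/(0.6267 − 0.0472) = 1/0.5795 = 1.726 d.

θ_c ≈ 1.73 d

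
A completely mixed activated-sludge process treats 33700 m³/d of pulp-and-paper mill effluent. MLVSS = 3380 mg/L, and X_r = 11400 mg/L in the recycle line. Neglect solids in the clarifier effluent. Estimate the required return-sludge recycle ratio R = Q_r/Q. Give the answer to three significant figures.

R = Q_r/Q = X/(X_r − X) = 3380 / (11400 − 3380) = 0.4214.

R ≈ 0.421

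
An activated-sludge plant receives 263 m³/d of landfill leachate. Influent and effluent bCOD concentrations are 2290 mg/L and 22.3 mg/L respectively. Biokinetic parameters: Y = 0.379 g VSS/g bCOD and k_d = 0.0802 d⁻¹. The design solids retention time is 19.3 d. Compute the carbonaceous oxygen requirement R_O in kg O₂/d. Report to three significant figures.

Observed yield with endogenous decay: Y_obs = Y / (1 + k_d·θ_c) = 0.379 / (1 + 0.0802 × 19.3) = 0.379 / 2.548 = 0.1488 g VSS/g bCOD.
ΔS = 2290 − 22.3 = 2268 mg/L, so the substrate removal rate is 263 × 2268/1000 = 596.4 kg bCOD/d.
Net sludge production P_X = 0.1488 × 596.4 = 88.72 kg VSS/d.
R_O = Q·(S₀ − S) − 1.42·P_X = 596.4 − 1.42 × 88.72 = 470.4 kg O₂/d.

R_O ≈ 470 kg O₂/d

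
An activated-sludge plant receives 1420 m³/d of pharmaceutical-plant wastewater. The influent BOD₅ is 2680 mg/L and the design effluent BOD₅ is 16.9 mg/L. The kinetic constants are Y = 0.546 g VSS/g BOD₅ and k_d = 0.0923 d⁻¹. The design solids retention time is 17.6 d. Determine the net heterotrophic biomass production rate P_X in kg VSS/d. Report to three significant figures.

The observed yield is Y_obs = Y/(1 + k_d·θ_c) = 0.546 / (1 + 0.0923 × 17.6) = 0.546 / 2.624 = 0.2080 g VSS per g BOD₅ removed.
Substrate removed = Q·(S₀ − S) = 1420 m³/d × (2680 − 16.9) g/m³ = 3.78×10^6 g/d = 3782 kg/d.
So the net sludge growth is P_X = 0.2080 × 3782 = 786.7 kg VSS/d.

P_X ≈ 787 kg VSS/d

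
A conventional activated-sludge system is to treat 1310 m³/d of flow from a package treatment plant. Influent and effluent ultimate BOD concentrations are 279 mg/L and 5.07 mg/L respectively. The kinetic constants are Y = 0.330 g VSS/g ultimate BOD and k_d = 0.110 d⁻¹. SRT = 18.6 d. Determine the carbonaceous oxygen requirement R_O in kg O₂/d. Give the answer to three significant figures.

The observed yield is Y_obs = Y/(1 + k_d·θ_c) = 0.330 / (1 + 0.110 × 18.6) = 0.330 / 3.046 = 0.1083 g VSS per g ultimate BOD removed.
ΔS = 279 − 5.07 = 273.9 mg/L, so the substrate removal rate is 1310 × 273.9/1000 = 358.8 kg ultimate BOD/d.
Biomass synthesised: P_X = Y_obs × 358.8 = 38.88 kg VSS/d.
Carbonaceous O₂ demand = substrate oxidised − cell-mass equivalent = 358.8 − 1.42 × 38.88 = 303.6 kg O₂/d.

R_O ≈ 304 kg O₂/d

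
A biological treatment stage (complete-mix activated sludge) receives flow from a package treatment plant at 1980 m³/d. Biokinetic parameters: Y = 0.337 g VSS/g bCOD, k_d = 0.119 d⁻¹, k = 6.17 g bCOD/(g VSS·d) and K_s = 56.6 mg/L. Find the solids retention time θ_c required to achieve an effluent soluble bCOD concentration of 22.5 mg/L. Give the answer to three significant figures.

θ_c ≈ 2.12 d

From 1/θ_c = Y·k·S/(K_s + S) − k_d: Y·k·S/(K_s+S) = 0.337 × 6.17 × 22.5 / (56.6 + 22.5) = 0.5915 d⁻¹.
1/θ_c = 0.5915 − 0.119 = 0.4725 d⁻¹, so θ_c = 2.117 d.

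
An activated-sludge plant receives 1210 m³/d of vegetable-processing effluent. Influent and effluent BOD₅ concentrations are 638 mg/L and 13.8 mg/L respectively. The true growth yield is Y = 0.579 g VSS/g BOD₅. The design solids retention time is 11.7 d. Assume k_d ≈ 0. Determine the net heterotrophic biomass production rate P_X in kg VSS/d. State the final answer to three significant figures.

With endogenous decay neglected, the observed yield equals the true yield: Y_obs = Y = 0.579 g VSS/g BOD₅.
Substrate removed = Q·(S₀ − S) = 1210 m³/d × (638 − 13.8) g/m³ = 7.55×10^5 g/d = 755.3 kg/d.
So the net sludge growth is P_X = 0.5790 × 755.3 = 437.3 kg VSS/d.

P_X ≈ 437 kg VSS/d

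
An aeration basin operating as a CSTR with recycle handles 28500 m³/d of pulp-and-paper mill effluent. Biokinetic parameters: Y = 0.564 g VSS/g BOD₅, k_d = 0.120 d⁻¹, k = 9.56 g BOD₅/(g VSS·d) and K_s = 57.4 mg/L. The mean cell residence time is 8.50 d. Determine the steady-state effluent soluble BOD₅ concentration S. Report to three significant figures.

S ≈ 2.65 mg/L

Effluent substrate depends only on kinetics and SRT: S = K_s(1 + k_d θ_c) / [θ_c(Yk − k_d) − 1] = 57.4 × (1 + 0.120 × 8.50) / [8.50 × (0.564 × 9.56 − 0.120) − 1] = 115.9 / 43.81 = 2.647 mg/L.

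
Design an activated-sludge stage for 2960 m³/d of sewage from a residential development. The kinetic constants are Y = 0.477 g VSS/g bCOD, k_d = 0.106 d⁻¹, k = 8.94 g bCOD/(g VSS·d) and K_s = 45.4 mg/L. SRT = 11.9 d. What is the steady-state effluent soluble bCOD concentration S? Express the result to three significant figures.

S ≈ 2.12 mg/L

From the Monod/SRT balance for a CMAS, S = K_s·(1+k_d θ_c)/[θ_c·(Y k − k_d) − 1] = 45.4 × (1 + 0.106 × 11.9) / [11.9 × (0.477 × 8.94 − 0.106) − 1] = 102.7 / 48.48 = 2.118 mg/L.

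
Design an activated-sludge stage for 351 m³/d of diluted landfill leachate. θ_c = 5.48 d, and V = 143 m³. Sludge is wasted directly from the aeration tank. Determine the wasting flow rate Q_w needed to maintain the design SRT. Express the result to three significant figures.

Q_w ≈ 26.1 m³/d

For wasting at MLVSS concentration, Q_w = V/θ_c = 143.0/5.48 = 26.09 m³/d.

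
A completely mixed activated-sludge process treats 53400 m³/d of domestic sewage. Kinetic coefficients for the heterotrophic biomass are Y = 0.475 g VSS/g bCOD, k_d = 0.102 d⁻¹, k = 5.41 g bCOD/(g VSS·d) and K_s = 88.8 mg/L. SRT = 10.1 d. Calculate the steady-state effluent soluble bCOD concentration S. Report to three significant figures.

S ≈ 7.54 mg/L

Effluent substrate depends only on kinetics and SRT: S = K_s(1 + k_d θ_c) / [θ_c(Yk − k_d) − 1] = 88.8 × (1 + 0.102 × 10.1) / [10.1 × (0.475 × 5.41 − 0.102) − 1] = 180.3 / 23.92 = 7.536 mg/L.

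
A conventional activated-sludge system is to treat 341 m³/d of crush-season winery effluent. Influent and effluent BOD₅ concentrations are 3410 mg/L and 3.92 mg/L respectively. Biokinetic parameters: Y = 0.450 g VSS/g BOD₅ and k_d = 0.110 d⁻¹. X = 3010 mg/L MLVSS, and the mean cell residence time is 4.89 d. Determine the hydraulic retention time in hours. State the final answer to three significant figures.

τ ≈ 38.9 h

Rearranging the biomass balance for a CMAS with decay, V = Y·Q·ΔS·θ_c / [X·(1+k_d θ_c)] = 0.450 × 341 × (3410 − 3.92) × 4.89 / [3010 × (1 + 0.110 × 4.89)] = 2.56×10^6 / 4629 = 552.1 m³.
HRT = V/Q = 552.1 m³ / 341 m³·d⁻¹ = 1.619 d × 24 = 38.86 h.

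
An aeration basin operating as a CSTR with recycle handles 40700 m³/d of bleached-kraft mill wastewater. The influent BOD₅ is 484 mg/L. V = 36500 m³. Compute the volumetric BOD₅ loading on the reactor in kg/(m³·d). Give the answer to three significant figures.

L_v ≈ 0.540 kg BOD₅/(m³·d)

Applied BOD₅ load per unit volume = Q·S₀/V = (40700 × 484/1000)/36500 = 0.5397 kg BOD₅·m⁻³·d⁻¹.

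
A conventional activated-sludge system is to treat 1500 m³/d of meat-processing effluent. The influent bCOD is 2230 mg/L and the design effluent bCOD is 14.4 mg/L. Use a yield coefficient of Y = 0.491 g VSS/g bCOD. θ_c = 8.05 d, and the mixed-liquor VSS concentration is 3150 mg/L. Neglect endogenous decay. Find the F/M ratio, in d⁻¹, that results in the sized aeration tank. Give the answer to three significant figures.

V·X = Y·Q·ΔS·θ_c gives V = 0.491 × 1500 × (2230 − 14.4) × 8.05 / 3150 = 4170 m³.
F/M = Q·S₀ / (V·X) = 1500 × 2230 / (4170 × 3150) = 0.2546 g bCOD·(g VSS·d)⁻¹.

F/M ≈ 0.255 d⁻¹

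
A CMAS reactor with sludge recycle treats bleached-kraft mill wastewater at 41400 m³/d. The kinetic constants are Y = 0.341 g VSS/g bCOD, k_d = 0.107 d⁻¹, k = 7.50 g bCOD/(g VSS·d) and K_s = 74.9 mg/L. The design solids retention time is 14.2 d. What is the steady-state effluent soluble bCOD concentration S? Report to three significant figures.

Effluent substrate depends only on kinetics and SRT: S = K_s(1 + k_d θ_c) / [θ_c(Yk − k_d) − 1] = 74.9 × (1 + 0.107 × 14.2) / [14.2 × (0.341 × 7.50 − 0.107) − 1] = 188.7 / 33.80 = 5.583 mg/L.

S ≈ 5.58 mg/L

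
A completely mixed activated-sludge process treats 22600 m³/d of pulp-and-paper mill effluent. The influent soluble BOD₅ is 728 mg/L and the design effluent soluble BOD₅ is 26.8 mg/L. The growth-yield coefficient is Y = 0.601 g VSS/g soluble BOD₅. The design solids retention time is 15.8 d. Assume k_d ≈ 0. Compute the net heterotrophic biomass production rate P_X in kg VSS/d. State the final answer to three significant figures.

P_X ≈ 9520 kg VSS/d

With endogenous decay neglected, the observed yield equals the true yield: Y_obs = Y = 0.601 g VSS/g soluble BOD₅.
Mass of soluble BOD₅ removed per day: Q(S₀ − S) = 22600 × 701.2 g/m³ = 15847 kg/d.
P_X = Y_obs · Q(S₀ − S) = 0.6010 × 15847 = 9524 kg VSS/d.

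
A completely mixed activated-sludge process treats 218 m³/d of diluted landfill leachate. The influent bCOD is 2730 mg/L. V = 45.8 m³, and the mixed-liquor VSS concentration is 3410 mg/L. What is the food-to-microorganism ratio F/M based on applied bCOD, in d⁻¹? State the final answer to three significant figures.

F/M ≈ 3.81 d⁻¹

F/M = Q·S₀ / (V·X) = 218 × 2730 / (45.80 × 3410) = 3.811 g bCOD·(g VSS·d)⁻¹.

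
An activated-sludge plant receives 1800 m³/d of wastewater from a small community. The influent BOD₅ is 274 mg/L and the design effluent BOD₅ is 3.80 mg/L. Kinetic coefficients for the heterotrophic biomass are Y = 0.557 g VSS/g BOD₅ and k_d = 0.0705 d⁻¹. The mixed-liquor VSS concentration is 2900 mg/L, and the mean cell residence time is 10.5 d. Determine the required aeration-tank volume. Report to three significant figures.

Rearranging the biomass balance for a CMAS with decay, V = Y·Q·ΔS·θ_c / [X·(1+k_d θ_c)] = 0.557 × 1800 × (274 − 3.80) × 10.5 / [2900 × (1 + 0.0705 × 10.5)] = 2.84×10^6 / 5047 = 563.6 m³.

V ≈ 564 m³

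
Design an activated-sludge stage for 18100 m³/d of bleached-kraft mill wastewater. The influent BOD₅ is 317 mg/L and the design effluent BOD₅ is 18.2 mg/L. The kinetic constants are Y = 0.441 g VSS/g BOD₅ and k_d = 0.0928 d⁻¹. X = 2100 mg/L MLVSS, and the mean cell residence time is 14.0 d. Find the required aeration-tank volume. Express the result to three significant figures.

Steady-state biomass mass balance: V·X·(1 + k_d·θ_c) = Y·Q·(S₀ − S)·θ_c, so V = 0.441 × 18100 × (317 − 18.2) × 14.0 / [2100 × (1 + 0.0928 × 14.0)] = 3.34×10^7 / 4828 = 6916 m³.

V ≈ 6920 m³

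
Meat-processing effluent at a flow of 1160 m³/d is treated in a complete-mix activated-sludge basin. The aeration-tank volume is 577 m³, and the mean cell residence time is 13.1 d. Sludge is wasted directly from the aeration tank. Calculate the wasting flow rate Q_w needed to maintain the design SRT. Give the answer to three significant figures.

With mixed-liquor wasting, θ_c = V/Q_w, so Q_w = V/θ_c = 577.0/13.1 = 44.05 m³/d.

Q_w ≈ 44.0 m³/d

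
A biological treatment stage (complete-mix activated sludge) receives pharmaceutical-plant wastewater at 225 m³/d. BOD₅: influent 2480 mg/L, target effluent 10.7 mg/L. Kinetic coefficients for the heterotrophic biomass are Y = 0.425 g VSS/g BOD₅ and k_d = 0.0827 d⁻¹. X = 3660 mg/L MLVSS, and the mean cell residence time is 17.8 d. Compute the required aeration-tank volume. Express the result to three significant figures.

Steady-state biomass mass balance: V·X·(1 + k_d·θ_c) = Y·Q·(S₀ − S)·θ_c, so V = 0.425 × 225 × (2480 − 10.7) × 17.8 / [3660 × (1 + 0.0827 × 17.8)] = 4.2×10^6 / 9048 = 464.5 m³.

V ≈ 465 m³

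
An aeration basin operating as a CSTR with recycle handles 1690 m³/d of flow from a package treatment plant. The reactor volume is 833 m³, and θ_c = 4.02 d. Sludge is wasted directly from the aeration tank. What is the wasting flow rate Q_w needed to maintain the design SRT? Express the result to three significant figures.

Q_w ≈ 207 m³/d

For wasting at MLVSS concentration, Q_w = V/θ_c = 833.0/4.02 = 207.2 m³/d.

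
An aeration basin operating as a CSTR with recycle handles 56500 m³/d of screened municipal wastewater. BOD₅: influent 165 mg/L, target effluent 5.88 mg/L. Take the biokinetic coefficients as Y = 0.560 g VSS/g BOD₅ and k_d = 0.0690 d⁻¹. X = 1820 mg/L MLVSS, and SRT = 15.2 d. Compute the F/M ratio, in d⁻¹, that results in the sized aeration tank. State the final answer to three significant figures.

F/M ≈ 0.250 d⁻¹

Steady-state biomass mass balance: V·X·(1 + k_d·θ_c) = Y·Q·(S₀ − S)·θ_c, so V = 0.560 × 56500 × (165 − 5.88) × 15.2 / [1820 × (1 + 0.0690 × 15.2)] = 7.65×10^7 / 3729 = 20523 m³.
F/M = Q·S₀ / (V·X) = 56500 × 165 / (20523 × 1820) = 0.2496 g BOD₅·(g VSS·d)⁻¹.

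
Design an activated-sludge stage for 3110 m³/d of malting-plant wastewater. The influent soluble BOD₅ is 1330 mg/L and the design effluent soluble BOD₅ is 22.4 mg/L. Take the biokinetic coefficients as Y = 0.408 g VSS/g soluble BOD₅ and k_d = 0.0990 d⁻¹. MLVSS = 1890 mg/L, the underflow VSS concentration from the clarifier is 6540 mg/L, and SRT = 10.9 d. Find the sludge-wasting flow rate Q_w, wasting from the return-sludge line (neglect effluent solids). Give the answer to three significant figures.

Steady-state biomass mass balance: V·X·(1 + k_d·θ_c) = Y·Q·(S₀ − S)·θ_c, so V = 0.408 × 3110 × (1330 − 22.4) × 10.9 / [1890 × (1 + 0.0990 × 10.9)] = 1.81×10^7 / 3929 = 4602 m³.
θ_c = V·X/(Q_w·X_r) when wasting from the recycle, so Q_w = V·X/(θ_c·X_r) = 4602 × 1890 / (10.9 × 6540) = 122.0 m³/d.

Q_w ≈ 122 m³/d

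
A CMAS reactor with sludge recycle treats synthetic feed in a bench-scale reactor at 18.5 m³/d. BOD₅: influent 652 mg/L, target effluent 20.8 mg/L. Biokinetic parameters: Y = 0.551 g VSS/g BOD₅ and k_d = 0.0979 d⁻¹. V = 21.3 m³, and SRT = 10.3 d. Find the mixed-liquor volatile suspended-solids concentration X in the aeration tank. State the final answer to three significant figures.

From V·X·(1 + k_d·θ_c) = Y·Q·(S₀ − S)·θ_c: X = 0.551 × 18.5 × (652 − 20.8) × 10.3 / [21.3 × (1 + 0.0979 × 10.3)] = 1549 mg/L.

X ≈ 1550 mg/L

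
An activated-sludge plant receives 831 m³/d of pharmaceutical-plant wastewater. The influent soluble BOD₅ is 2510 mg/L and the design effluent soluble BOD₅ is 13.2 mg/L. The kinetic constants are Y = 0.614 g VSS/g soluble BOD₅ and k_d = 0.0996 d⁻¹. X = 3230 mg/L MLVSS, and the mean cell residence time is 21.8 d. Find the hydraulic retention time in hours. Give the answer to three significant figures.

Steady-state biomass mass balance: V·X·(1 + k_d·θ_c) = Y·Q·(S₀ − S)·θ_c, so V = 0.614 × 831 × (2510 − 13.2) × 21.8 / [3230 × (1 + 0.0996 × 21.8)] = 2.78×10^7 / 10243 = 2711 m³.
Hydraulic retention time τ = V/Q = 2711 / 831 = 3.263 d = 78.30 h.

τ ≈ 78.3 h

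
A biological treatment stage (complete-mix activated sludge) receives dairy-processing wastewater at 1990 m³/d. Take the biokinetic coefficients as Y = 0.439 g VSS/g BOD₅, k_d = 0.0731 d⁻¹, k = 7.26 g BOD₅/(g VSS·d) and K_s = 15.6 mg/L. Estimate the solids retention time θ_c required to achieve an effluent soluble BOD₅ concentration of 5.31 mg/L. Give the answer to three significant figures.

θ_c ≈ 1.36 d

Specific growth rate at S = 5.31 mg/L: μ = YkS/(K_s+S) = 0.439·7.26·5.31/(15.6+5.31) = 0.8094 d⁻¹.
1/θ_c = 0.8094 − 0.0731 = 0.7363 d⁻¹, so θ_c = 1.358 d.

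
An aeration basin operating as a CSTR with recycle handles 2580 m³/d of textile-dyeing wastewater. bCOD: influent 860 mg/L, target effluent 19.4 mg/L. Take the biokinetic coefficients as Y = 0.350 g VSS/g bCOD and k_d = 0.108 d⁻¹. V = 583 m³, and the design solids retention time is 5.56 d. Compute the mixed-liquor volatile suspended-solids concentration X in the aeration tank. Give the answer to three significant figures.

X ≈ 4520 mg/L

From V·X·(1 + k_d·θ_c) = Y·Q·(S₀ − S)·θ_c: X = 0.350 × 2580 × (860 − 19.4) × 5.56 / [583 × (1 + 0.108 × 5.56)] = 4523 mg/L.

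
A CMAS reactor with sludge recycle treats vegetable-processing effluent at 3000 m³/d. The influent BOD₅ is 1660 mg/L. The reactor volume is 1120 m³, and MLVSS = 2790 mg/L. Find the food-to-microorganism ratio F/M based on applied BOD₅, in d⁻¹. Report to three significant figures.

Food-to-microorganism ratio F/M = Q S₀ / (V X) = 3000 × 1660 / (1120 × 2790) = 1.594 d⁻¹.

F/M ≈ 1.59 d⁻¹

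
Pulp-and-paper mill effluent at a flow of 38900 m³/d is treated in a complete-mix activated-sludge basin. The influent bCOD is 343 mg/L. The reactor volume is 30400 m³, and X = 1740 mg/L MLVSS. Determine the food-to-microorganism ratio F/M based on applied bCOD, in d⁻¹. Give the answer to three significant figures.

Food-to-microorganism ratio F/M = Q S₀ / (V X) = 38900 × 343 / (30400 × 1740) = 0.2522 d⁻¹.

F/M ≈ 0.252 d⁻¹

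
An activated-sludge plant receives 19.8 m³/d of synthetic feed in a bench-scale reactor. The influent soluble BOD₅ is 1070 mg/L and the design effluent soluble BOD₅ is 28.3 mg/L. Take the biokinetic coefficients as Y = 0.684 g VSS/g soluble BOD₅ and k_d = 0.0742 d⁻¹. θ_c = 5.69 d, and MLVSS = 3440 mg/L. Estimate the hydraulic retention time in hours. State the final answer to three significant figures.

Steady-state biomass mass balance: V·X·(1 + k_d·θ_c) = Y·Q·(S₀ − S)·θ_c, so V = 0.684 × 19.8 × (1070 − 28.3) × 5.69 / [3440 × (1 + 0.0742 × 5.69)] = 8.03×10^4 / 4892 = 16.41 m³.
Hydraulic retention time τ = V/Q = 16.41 / 19.8 = 0.8287 d = 19.89 h.

τ ≈ 19.9 h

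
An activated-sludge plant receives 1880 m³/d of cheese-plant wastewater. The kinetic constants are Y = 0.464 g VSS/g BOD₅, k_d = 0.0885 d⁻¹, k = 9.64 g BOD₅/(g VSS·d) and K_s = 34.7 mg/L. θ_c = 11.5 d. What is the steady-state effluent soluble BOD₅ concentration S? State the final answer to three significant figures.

For a completely mixed reactor with recycle the Lawrence–McCarty relation gives S = K_s·(1 + k_d·θ_c) / [θ_c·(Y·k − k_d) − 1] = 34.7 × (1 + 0.0885 × 11.5) / [11.5 × (0.464 × 9.64 − 0.0885) − 1] = 70.02 / 49.42 = 1.417 mg/L.

S ≈ 1.42 mg/L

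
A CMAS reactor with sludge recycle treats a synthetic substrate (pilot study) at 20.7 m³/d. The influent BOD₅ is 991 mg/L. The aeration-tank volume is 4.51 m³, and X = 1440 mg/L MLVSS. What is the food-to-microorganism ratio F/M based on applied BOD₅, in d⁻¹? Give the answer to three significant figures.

F/M = Q·S₀ / (V·X) = 20.7 × 991 / (4.510 × 1440) = 3.159 g BOD₅·(g VSS·d)⁻¹.

F/M ≈ 3.16 d⁻¹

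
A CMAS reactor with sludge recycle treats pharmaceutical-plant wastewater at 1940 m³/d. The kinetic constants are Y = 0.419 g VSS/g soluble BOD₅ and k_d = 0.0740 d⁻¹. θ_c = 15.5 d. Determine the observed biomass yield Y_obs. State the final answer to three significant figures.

The observed yield is Y_obs = Y/(1 + k_d·θ_c) = 0.419 / (1 + 0.0740 × 15.5) = 0.419 / 2.147 = 0.1952 g VSS per g soluble BOD₅ removed.

Y_obs ≈ 0.195 g VSS/g soluble BOD₅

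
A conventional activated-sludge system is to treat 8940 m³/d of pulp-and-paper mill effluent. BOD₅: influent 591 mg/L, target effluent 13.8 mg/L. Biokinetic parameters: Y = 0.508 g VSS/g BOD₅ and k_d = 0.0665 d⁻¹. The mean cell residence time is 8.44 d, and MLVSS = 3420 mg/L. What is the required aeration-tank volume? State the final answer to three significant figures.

From the SRT design equation V = Y Q (S₀−S) θ_c / [X (1 + k_d θ_c)] = 0.508 × 8940 × (591 − 13.8) × 8.44 / [3420 × (1 + 0.0665 × 8.44)] = 2.21×10^7 / 5340 = 4144 m³.

V ≈ 4140 m³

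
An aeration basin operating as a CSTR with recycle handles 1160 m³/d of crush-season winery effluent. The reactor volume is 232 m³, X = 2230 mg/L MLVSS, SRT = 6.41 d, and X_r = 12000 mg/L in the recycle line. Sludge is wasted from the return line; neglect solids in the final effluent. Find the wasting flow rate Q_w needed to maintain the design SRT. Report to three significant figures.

Q_w = (V·X)/(θ_c X_r) = 232.0 × 2230 / (6.41 × 12000) = 6.726 m³/d.

Q_w ≈ 6.73 m³/d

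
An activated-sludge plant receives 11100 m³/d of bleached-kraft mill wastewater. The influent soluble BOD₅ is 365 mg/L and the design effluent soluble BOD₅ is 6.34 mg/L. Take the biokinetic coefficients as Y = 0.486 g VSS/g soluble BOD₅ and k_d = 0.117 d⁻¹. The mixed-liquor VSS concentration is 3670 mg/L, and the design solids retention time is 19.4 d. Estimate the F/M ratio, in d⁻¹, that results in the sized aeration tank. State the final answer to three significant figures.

F/M ≈ 0.353 d⁻¹

Steady-state biomass mass balance: V·X·(1 + k_d·θ_c) = Y·Q·(S₀ − S)·θ_c, so V = 0.486 × 11100 × (365 − 6.34) × 19.4 / [3670 × (1 + 0.117 × 19.4)] = 3.75×10^7 / 12000 = 3128 m³.
Food-to-microorganism ratio F/M = Q S₀ / (V X) = 11100 × 365 / (3128 × 3670) = 0.3529 d⁻¹.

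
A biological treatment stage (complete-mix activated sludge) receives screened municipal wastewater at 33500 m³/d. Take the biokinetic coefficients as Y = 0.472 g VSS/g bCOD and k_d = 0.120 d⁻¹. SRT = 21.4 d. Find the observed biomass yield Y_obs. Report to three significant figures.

Y_obs ≈ 0.132 g VSS/g bCOD

Y_obs = Y / (1 + k_d θ_c) = 0.472 / (1 + 0.120 × 21.4) = 0.472 / 3.568 = 0.1323.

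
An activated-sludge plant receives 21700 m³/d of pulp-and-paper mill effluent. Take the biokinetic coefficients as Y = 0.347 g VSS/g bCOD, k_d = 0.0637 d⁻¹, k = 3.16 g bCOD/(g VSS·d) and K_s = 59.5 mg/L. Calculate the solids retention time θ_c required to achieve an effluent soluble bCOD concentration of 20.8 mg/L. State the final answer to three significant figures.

Specific growth rate at S = 20.8 mg/L: μ = YkS/(K_s+S) = 0.347·3.16·20.8/(59.5+20.8) = 0.2840 d⁻¹.
1/θ_c = 0.2840 − 0.0637 = 0.2203 d⁻¹, so θ_c = 4.539 d.

θ_c ≈ 4.54 d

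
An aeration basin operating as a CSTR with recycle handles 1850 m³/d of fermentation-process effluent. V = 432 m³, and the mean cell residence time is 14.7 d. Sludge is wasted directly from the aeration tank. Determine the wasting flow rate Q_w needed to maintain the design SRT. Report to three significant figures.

Wasting from the aeration tank: Q_w = V / θ_c = 432.0 / 14.7 = 29.39 m³/d.

Q_w ≈ 29.4 m³/d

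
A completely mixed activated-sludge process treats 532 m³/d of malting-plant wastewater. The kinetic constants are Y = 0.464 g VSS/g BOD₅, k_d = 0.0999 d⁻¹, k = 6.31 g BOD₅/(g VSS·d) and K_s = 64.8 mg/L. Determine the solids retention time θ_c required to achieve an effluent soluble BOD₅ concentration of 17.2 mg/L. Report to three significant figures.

Specific growth rate at S = 17.2 mg/L: μ = YkS/(K_s+S) = 0.464·6.31·17.2/(64.8+17.2) = 0.6141 d⁻¹.
1/θ_c = 0.6141 − 0.0999 = 0.5142 d⁻¹, so θ_c = 1.945 d.

θ_c ≈ 1.94 d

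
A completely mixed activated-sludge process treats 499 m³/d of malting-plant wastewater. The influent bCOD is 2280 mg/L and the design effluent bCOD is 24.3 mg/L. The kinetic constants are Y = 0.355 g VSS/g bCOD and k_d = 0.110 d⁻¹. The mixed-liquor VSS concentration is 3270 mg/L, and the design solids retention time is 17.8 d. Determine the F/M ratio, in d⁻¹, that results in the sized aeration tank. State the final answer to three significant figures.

From the SRT design equation V = Y Q (S₀−S) θ_c / [X (1 + k_d θ_c)] = 0.355 × 499 × (2280 − 24.3) × 17.8 / [3270 × (1 + 0.110 × 17.8)] = 7.11×10^6 / 9673 = 735.3 m³.
Food-to-microorganism ratio F/M = Q S₀ / (V X) = 499 × 2280 / (735.3 × 3270) = 0.4732 d⁻¹.

F/M ≈ 0.473 d⁻¹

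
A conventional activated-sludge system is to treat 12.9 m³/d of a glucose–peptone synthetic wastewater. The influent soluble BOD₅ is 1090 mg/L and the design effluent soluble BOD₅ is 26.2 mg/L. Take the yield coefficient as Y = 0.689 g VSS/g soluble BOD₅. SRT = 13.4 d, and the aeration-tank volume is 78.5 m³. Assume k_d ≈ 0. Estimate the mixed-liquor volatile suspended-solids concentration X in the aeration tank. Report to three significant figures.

X ≈ 1610 mg/L

Without decay, X = Y Q (S₀−S) θ_c / V = 0.689 × 12.9 × (1090 − 26.2) × 13.4 / 78.5 = 1614 mg/L.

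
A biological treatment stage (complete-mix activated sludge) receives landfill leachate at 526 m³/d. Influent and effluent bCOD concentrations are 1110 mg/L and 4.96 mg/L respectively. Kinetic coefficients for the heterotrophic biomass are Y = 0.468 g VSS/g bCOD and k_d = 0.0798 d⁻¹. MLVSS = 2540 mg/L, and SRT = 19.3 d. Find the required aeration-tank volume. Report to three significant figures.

V ≈ 814 m³

Rearranging the biomass balance for a CMAS with decay, V = Y·Q·ΔS·θ_c / [X·(1+k_d θ_c)] = 0.468 × 526 × (1110 − 4.96) × 19.3 / [2540 × (1 + 0.0798 × 19.3)] = 5.25×10^6 / 6452 = 813.7 m³.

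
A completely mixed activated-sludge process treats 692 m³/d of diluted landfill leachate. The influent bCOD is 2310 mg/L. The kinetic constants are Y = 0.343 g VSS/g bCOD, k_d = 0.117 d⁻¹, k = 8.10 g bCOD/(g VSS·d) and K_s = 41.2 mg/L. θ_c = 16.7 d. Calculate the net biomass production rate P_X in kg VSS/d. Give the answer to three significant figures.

P_X ≈ 185 kg VSS/d

For a completely mixed reactor with recycle the Lawrence–McCarty relation gives S = K_s·(1 + k_d·θ_c) / [θ_c·(Y·k − k_d) − 1] = 41.2 × (1 + 0.117 × 16.7) / [16.7 × (0.343 × 8.10 − 0.117) − 1] = 121.7 / 43.44 = 2.801 mg/L.
Observed yield with endogenous decay: Y_obs = Y / (1 + k_d·θ_c) = 0.343 / (1 + 0.117 × 16.7) = 0.343 / 2.954 = 0.1161 g VSS/g bCOD.
Q·(S₀ − S) = 692 × (2310 − 2.80) × 10⁻³ = 1597 kg/d removed.
P_X = Y_obs · Q(S₀ − S) = 0.1161 × 1597 = 185.4 kg VSS/d.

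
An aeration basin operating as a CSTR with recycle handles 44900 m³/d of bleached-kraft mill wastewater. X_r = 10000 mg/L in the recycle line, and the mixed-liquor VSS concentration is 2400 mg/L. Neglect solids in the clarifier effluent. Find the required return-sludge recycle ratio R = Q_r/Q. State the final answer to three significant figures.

Solids balance on the clarifier gives (1+R)X = R·X_r, so R = X/(X_r − X) = 2400 / (10000 − 2400) = 0.3158.

R ≈ 0.316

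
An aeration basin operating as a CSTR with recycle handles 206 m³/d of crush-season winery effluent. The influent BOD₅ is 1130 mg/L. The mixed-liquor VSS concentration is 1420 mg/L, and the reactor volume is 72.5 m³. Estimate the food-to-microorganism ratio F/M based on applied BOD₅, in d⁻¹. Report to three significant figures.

Food-to-microorganism ratio F/M = Q S₀ / (V X) = 206 × 1130 / (72.50 × 1420) = 2.261 d⁻¹.

F/M ≈ 2.26 d⁻¹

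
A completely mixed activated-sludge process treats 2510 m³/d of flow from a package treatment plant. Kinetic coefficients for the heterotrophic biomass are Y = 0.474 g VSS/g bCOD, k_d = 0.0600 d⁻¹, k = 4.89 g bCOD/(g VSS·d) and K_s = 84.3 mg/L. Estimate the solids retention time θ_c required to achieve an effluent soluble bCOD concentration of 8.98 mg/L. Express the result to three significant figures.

θ_c ≈ 6.13 d

At the target effluent, Y k S/(K_s+S) = 0.474×4.89×8.98/93.28 = 0.2231 d⁻¹.
θ_c = 1/(μ − k_d) = 1/(0.2231 − 0.0600) = 1/0.1631 = 6.130 d.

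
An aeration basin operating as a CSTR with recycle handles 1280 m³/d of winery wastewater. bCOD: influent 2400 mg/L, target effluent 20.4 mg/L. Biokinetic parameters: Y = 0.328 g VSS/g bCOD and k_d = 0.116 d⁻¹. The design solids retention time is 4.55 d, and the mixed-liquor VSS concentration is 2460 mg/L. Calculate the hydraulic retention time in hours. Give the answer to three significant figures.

From the SRT design equation V = Y Q (S₀−S) θ_c / [X (1 + k_d θ_c)] = 0.328 × 1280 × (2400 − 20.4) × 4.55 / [2460 × (1 + 0.116 × 4.55)] = 4.55×10^6 / 3758 = 1209 m³.
Hydraulic retention time τ = V/Q = 1209 / 1280 = 0.9449 d = 22.68 h.

τ ≈ 22.7 h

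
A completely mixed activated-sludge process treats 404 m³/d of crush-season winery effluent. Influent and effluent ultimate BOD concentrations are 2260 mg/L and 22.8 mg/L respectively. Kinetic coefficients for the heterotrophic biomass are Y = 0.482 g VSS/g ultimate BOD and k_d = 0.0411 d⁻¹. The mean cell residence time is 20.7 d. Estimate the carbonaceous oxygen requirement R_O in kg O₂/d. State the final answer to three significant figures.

Y_obs = Y / (1 + k_d θ_c) = 0.482 / (1 + 0.0411 × 20.7) = 0.482 / 1.851 = 0.2604.
Q·(S₀ − S) = 404 × (2260 − 22.8) × 10⁻³ = 903.8 kg/d removed.
Net sludge production P_X = 0.2604 × 903.8 = 235.4 kg VSS/d.
Carbonaceous O₂ demand = substrate oxidised − cell-mass equivalent = 903.8 − 1.42 × 235.4 = 569.6 kg O₂/d.

R_O ≈ 570 kg O₂/d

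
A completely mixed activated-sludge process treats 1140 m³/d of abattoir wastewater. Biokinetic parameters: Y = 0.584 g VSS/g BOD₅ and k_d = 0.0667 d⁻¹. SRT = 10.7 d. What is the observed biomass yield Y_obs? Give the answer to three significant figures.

Correct the yield for decay: Y_obs = Y/(1 + k_d θ_c) = 0.584 / (1 + 0.0667 × 10.7) = 0.584 / 1.714 = 0.3408.

Y_obs ≈ 0.341 g VSS/g BOD₅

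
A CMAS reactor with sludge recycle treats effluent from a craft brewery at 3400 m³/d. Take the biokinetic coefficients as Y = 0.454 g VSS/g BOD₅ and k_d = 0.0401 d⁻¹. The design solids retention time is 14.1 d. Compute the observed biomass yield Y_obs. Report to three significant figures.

The observed yield is Y_obs = Y/(1 + k_d·θ_c) = 0.454 / (1 + 0.0401 × 14.1) = 0.454 / 1.565 = 0.2900 g VSS per g BOD₅ removed.

Y_obs ≈ 0.290 g VSS/g BOD₅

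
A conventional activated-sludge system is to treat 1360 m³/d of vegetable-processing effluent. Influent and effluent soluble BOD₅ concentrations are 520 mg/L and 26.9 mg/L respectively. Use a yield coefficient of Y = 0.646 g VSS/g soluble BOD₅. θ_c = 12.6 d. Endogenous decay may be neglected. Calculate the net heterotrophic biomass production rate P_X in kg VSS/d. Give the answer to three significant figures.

P_X ≈ 433 kg VSS/d

No decay correction is needed, so Y_obs = Y = 0.646.
Substrate removed = Q·(S₀ − S) = 1360 m³/d × (520 − 26.9) g/m³ = 6.71×10^5 g/d = 670.6 kg/d.
P_X = Y_obs · Q(S₀ − S) = 0.6460 × 670.6 = 433.2 kg VSS/d.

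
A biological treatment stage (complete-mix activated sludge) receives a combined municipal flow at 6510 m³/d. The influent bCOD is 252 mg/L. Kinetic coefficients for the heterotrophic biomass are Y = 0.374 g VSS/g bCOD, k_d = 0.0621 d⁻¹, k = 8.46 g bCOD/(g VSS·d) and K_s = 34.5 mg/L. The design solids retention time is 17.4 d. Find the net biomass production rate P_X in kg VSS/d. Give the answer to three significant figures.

P_X ≈ 293 kg VSS/d

Effluent substrate depends only on kinetics and SRT: S = K_s(1 + k_d θ_c) / [θ_c(Yk − k_d) − 1] = 34.5 × (1 + 0.0621 × 17.4) / [17.4 × (0.374 × 8.46 − 0.0621) − 1] = 71.78 / 52.97 = 1.355 mg/L.
Correct the yield for decay: Y_obs = Y/(1 + k_d θ_c) = 0.374 / (1 + 0.0621 × 17.4) = 0.374 / 2.081 = 0.1798.
Substrate removed = Q·(S₀ − S) = 6510 m³/d × (252 − 1.35) g/m³ = 1.63×10^6 g/d = 1632 kg/d.
Biomass produced: P_X = Y_obs·Q·ΔS = 0.1798 × 1632 ≈ 293.3 kg VSS/d.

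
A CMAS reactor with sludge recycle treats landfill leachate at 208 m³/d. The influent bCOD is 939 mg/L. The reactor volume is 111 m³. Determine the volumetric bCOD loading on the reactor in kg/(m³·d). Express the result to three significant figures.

L_v = Q S₀ / V = 208 × 939 × 10⁻³ / 111.0 = 1.760 kg/(m³·d).

L_v ≈ 1.76 kg bCOD/(m³·d)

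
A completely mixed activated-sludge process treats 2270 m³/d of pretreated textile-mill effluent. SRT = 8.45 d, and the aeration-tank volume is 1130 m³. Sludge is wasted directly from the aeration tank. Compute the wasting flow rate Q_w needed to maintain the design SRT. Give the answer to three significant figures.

With mixed-liquor wasting, θ_c = V/Q_w, so Q_w = V/θ_c = 1130/8.45 = 133.7 m³/d.

Q_w ≈ 134 m³/d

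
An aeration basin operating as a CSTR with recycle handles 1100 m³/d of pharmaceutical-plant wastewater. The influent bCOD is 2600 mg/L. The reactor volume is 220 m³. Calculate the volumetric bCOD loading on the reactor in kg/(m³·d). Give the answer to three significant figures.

L_v ≈ 13.0 kg bCOD/(m³·d)

L_v = Q S₀ / V = 1100 × 2600 × 10⁻³ / 220.0 = 13.00 kg/(m³·d).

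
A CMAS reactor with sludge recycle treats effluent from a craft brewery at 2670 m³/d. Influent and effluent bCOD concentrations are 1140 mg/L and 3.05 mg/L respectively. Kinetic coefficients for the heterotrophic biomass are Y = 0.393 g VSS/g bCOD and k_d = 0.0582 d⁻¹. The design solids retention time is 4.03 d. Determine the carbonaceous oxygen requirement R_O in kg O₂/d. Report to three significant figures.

The observed yield is Y_obs = Y/(1 + k_d·θ_c) = 0.393 / (1 + 0.0582 × 4.03) = 0.393 / 1.235 = 0.3183 g VSS per g bCOD removed.
Q·(S₀ − S) = 2670 × (1140 − 3.05) × 10⁻³ = 3036 kg/d removed.
P_X = Y_obs·Q·(S₀ − S) = 0.3183 × 3036 = 966.4 kg VSS/d.
R_O = Q·ΔS − 1.42 P_X = 3036 − 1372 = 1663 kg O₂/d.

R_O ≈ 1660 kg O₂/d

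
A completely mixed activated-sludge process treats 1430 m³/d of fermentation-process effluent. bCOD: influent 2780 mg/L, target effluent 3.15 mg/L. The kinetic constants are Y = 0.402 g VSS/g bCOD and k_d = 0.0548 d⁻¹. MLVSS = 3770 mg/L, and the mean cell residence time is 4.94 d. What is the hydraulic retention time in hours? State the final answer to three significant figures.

Steady-state biomass mass balance: V·X·(1 + k_d·θ_c) = Y·Q·(S₀ − S)·θ_c, so V = 0.402 × 1430 × (2780 − 3.15) × 4.94 / [3770 × (1 + 0.0548 × 4.94)] = 7.89×10^6 / 4791 = 1646 m³.
Hydraulic retention time τ = V/Q = 1646 / 1430 = 1.151 d = 27.63 h.

τ ≈ 27.6 h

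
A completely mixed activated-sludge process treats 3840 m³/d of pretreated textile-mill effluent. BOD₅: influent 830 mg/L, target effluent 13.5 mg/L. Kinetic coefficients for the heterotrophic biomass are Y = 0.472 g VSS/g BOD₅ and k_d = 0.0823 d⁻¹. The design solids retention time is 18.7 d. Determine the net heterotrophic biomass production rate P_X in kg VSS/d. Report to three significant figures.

Correct the yield for decay: Y_obs = Y/(1 + k_d θ_c) = 0.472 / (1 + 0.0823 × 18.7) = 0.472 / 2.539 = 0.1859.
Substrate removed = Q·(S₀ − S) = 3840 m³/d × (830 − 13.5) g/m³ = 3.14×10^6 g/d = 3135 kg/d.
So the net sludge growth is P_X = 0.1859 × 3135 = 582.9 kg VSS/d.

P_X ≈ 583 kg VSS/d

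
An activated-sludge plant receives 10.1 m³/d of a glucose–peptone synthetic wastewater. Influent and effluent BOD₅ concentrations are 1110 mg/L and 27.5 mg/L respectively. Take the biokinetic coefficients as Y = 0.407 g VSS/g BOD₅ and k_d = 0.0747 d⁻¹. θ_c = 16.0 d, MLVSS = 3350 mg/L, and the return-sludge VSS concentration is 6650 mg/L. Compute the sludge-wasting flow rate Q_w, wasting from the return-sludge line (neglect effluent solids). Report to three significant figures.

From the SRT design equation V = Y Q (S₀−S) θ_c / [X (1 + k_d θ_c)] = 0.407 × 10.1 × (1110 − 27.5) × 16.0 / [3350 × (1 + 0.0747 × 16.0)] = 7.12×10^4 / 7354 = 9.682 m³.
Q_w = (V·X)/(θ_c X_r) = 9.682 × 3350 / (16.0 × 6650) = 0.3048 m³/d.

Q_w ≈ 0.305 m³/d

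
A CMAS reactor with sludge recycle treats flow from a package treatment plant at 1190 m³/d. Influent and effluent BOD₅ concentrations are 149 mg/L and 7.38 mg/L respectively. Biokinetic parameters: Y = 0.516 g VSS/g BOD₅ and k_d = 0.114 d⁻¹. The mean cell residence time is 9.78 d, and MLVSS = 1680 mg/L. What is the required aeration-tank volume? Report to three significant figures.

V ≈ 239 m³

Steady-state biomass mass balance: V·X·(1 + k_d·θ_c) = Y·Q·(S₀ − S)·θ_c, so V = 0.516 × 1190 × (149 − 7.38) × 9.78 / [1680 × (1 + 0.114 × 9.78)] = 8.5×10^5 / 3553 = 239.4 m³.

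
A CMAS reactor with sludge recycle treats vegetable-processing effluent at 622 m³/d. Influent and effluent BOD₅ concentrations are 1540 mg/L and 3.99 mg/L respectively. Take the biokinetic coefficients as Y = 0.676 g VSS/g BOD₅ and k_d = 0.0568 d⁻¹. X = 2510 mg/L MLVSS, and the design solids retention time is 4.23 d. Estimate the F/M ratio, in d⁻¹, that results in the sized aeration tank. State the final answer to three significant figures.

F/M ≈ 0.435 d⁻¹

Steady-state biomass mass balance: V·X·(1 + k_d·θ_c) = Y·Q·(S₀ − S)·θ_c, so V = 0.676 × 622 × (1540 − 3.99) × 4.23 / [2510 × (1 + 0.0568 × 4.23)] = 2.73×10^6 / 3113 = 877.6 m³.
F/M = applied load / biomass = Q·S₀/(V·X) = 622 × 1540 / (877.6 × 2510) = 0.4349 d⁻¹.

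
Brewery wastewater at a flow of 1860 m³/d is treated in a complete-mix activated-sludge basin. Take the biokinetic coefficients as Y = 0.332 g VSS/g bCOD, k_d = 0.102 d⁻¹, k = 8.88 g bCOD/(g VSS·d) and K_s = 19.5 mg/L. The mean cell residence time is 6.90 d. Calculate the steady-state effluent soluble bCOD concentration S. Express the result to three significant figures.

For a completely mixed reactor with recycle the Lawrence–McCarty relation gives S = K_s·(1 + k_d·θ_c) / [θ_c·(Y·k − k_d) − 1] = 19.5 × (1 + 0.102 × 6.90) / [6.90 × (0.332 × 8.88 − 0.102) − 1] = 33.22 / 18.64 = 1.783 mg/L.

S ≈ 1.78 mg/L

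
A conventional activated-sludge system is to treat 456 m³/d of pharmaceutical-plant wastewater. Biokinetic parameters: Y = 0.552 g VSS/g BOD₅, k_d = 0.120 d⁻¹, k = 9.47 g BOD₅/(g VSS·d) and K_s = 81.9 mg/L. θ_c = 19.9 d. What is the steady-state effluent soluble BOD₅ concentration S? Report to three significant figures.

S ≈ 2.76 mg/L

For a completely mixed reactor with recycle the Lawrence–McCarty relation gives S = K_s·(1 + k_d·θ_c) / [θ_c·(Y·k − k_d) − 1] = 81.9 × (1 + 0.120 × 19.9) / [19.9 × (0.552 × 9.47 − 0.120) − 1] = 277.5 / 100.6 = 2.757 mg/L.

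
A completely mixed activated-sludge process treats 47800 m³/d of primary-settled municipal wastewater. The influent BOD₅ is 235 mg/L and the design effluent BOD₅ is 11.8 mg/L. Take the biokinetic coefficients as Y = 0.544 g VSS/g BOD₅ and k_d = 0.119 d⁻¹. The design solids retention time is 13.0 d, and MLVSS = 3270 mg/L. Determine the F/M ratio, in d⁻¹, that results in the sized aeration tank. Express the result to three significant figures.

Steady-state biomass mass balance: V·X·(1 + k_d·θ_c) = Y·Q·(S₀ − S)·θ_c, so V = 0.544 × 47800 × (235 − 11.8) × 13.0 / [3270 × (1 + 0.119 × 13.0)] = 7.55×10^7 / 8329 = 9059 m³.
F/M = applied load / biomass = Q·S₀/(V·X) = 47800 × 235 / (9059 × 3270) = 0.3792 d⁻¹.

F/M ≈ 0.379 d⁻¹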